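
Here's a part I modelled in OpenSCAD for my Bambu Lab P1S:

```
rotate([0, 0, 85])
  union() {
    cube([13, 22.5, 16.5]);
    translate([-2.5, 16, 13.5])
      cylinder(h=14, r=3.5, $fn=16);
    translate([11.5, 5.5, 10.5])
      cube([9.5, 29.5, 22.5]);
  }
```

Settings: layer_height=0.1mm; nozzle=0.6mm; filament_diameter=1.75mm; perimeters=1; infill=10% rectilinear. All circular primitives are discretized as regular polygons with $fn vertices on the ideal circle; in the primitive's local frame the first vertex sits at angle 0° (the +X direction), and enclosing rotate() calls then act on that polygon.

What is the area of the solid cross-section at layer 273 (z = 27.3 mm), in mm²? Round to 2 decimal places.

317.75 mm²

At z = 27.3 mm: the cube is not intersected at this z (z outside [0, 16.5]); the r=3.5 cylinder at (-2.5, 16) gives a regular 16-gon of circumradius 3.5 (constant along its height) (area = (16/2)·3.500²·sin(360°/16) = 37.50 mm²); the cube at (11.5, 5.5) is present — its section is the full 9.5×29.5 rectangle (area 280.25 mm²); Merging all regions: the 2 present regions are separate (no shared area or edge), so areas and boundary lengths simply add and each stays a separate island — area = 317.75 mm²; (rotated 85° about Z; rotation is an isometry so areas/perimeters/island counts are preserved). Overall, the cross-section has 2 separate islands. Net area = 317.75 mm².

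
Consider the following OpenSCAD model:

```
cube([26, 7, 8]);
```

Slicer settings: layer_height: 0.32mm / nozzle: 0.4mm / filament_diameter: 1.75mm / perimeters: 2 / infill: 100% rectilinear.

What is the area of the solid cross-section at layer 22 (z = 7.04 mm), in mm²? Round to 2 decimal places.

At z = 7.04 mm: the cube is present — its section is the full 26×7 rectangle (area 182.00 mm²). Overall, the cross-section is a single solid region. Net area = 182.00 mm².

182.00 mm²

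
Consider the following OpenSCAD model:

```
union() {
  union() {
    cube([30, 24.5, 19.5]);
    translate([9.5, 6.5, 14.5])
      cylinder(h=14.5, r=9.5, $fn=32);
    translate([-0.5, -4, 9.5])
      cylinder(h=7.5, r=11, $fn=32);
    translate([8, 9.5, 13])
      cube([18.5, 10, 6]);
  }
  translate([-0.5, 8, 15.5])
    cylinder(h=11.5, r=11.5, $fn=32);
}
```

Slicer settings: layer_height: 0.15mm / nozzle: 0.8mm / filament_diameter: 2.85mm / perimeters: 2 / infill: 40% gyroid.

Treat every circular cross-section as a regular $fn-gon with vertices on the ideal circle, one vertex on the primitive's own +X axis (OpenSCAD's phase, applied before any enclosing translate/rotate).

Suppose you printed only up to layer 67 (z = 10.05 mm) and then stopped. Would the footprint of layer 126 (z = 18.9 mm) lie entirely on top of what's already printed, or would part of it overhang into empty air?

part overhangs

Compare the two slices. At z = 10.05: the 30×24.5 cube contributes its full rectangle (area 735.00 mm²); the cylinder at (9.5, 6.5) is not intersected at this z (z outside [14.5, 29]); the r=11 cylinder at (-0.5, -4) gives a regular 32-gon of circumradius 11 (constant along its height) (area = (32/2)·11.000²·sin(360°/32) = 377.69 mm²); the cube at (8, 9.5) does not reach this height (z outside [13, 19]); Taking the union: the regions partially overlap — summed areas 1112.69 mm² minus the doubly-counted overlap 48.08 mm² gives 1064.62 mm² — area = 1064.62 mm²; the cylinder at (-0.5, 8) is absent (z outside [15.5, 27]); Taking the union: only the result so far is present, so the union is just that shape — area = 1064.62 mm². At z = 18.9: the cube (footprint 30×24.5) is included at this height (area 735.00 mm²); the r=9.5 cylinder at (9.5, 6.5) gives a regular 32-gon of circumradius 9.5 (constant along its height) (area = (32/2)·9.500²·sin(360°/32) = 281.71 mm²); the cylinder at (-0.5, -4) is absent (z outside [9.5, 17]); the 18.5×10 cube at (8, 9.5) contributes its full rectangle (area 185.00 mm²); Merging all regions: the regions partially overlap — summed areas 1201.71 mm² minus the doubly-counted overlap 438.45 mm² gives 763.26 mm² — area = 763.26 mm²; the r=11.5 cylinder at (-0.5, 8) contributes a regular 32-gon of circumradius 11.5 (area = (32/2)·11.500²·sin(360°/32) = 412.81 mm²); Merging all regions: the regions partially overlap — summed areas 1176.07 mm² minus the doubly-counted overlap 182.54 mm² gives 993.53 mm² — area = 993.53 mm². Checking containment: at z = 18.9 the cross-section extends beyond the z = 10.05 cross-section by about 155.26 mm².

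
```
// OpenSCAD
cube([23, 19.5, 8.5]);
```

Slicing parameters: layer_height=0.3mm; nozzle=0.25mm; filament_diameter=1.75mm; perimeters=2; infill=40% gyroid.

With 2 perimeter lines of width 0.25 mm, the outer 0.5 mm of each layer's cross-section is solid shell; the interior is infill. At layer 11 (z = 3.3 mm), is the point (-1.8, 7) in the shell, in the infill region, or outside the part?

At z = 3.3 mm: the 23×19.5 cube contributes its full rectangle. Overall, the cross-section is a single solid region. The nearest boundary edge runs (0.00, 19.50)→(0.00, 0.00); distance from the point to it = 1.80 mm. The point is not inside any of the regions above, so it lies outside the cross-section (1.80 mm from the nearest boundary).

outside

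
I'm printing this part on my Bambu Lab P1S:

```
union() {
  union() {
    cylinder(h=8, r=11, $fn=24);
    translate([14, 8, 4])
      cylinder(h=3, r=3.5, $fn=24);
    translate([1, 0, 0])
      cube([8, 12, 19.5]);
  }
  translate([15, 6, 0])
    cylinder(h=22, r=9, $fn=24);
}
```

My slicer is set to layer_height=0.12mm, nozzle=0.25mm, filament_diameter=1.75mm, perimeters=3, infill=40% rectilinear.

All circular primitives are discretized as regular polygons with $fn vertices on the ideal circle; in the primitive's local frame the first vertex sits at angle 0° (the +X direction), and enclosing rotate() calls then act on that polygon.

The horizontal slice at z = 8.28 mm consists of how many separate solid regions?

At z = 8.28 mm: the cylinder does not reach this height (z outside [0, 8]); the cylinder at (14, 8) is not intersected at this z (z outside [4, 7]); the cube at (1, 0) is present — its section is the full 8×12 rectangle; Taking the union: only the 8×12 cube at (1, 0) is present, so the union is just that shape — 1 connected region; the r=9 cylinder at (15, 6) contributes a regular 24-gon of circumradius 9; Merging all regions: the regions partially overlap (shared area 26.66 mm²), so overlapping operands fuse into one piece — 1 connected region. The result has 1 disconnected region.

1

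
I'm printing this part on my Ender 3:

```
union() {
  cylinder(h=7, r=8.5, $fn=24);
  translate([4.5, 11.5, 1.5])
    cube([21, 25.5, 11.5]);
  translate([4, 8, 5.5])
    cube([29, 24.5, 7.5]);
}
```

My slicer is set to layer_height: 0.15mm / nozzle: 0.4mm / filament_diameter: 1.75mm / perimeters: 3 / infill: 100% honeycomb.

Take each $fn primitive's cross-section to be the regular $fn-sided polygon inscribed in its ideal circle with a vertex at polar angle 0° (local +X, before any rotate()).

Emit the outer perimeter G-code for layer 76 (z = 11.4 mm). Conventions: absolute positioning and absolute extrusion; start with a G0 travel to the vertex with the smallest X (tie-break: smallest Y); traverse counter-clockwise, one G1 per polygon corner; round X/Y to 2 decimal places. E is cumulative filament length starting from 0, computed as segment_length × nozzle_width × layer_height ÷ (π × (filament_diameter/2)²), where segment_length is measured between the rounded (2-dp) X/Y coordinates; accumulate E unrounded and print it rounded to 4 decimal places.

G0 X4.00 Y8.00 Z11.40
G1 X33.00 Y8.00 E0.7234
G1 X33.00 Y32.50 E1.3346
G1 X25.50 Y32.50 E1.5217
G1 X25.50 Y37.00 E1.6339
G1 X4.50 Y37.00 E2.1578
G1 X4.50 Y32.50 E2.2700
G1 X4.00 Y32.50 E2.2825
G1 X4.00 Y8.00 E2.8936

At z = 11.4 mm: the cylinder is absent (z outside [0, 7]); the cube at (4.5, 11.5) (footprint 21×25.5) is included at this height; the cube at (4, 8) is present — its section is the full 29×24.5 rectangle; Combining (union): the regions partially overlap (shared area 441.00 mm²), so overlapping operands fuse into one piece — 1 connected region. The outline is a single polygon with 8 vertices. Extrusion per mm of travel: 0.4 × 0.15 / (π × 0.875²) = 0.024945. Accumulating E over each segment gives final E = 2.8936.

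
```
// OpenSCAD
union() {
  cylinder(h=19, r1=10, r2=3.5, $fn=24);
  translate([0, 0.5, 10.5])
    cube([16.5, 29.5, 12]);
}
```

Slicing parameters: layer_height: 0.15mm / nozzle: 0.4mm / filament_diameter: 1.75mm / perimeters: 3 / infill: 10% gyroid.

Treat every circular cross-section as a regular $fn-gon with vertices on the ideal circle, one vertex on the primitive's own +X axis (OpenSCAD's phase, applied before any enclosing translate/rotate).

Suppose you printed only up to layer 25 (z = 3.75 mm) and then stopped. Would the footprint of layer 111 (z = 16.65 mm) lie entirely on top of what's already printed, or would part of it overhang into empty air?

part overhangs

Compare the two slices. At z = 3.75: the cone contributes a regular 24-gon of circumradius 8.717 (interpolated between r1=10 and r2=3.5 at t=0.197) (area = (24/2)·8.717²·sin(360°/24) = 236.01 mm²); the cube at (0, 0.5) is not intersected at this z (z outside [10.5, 22.5]); Combining (union): only the cone is present, so the union is just that shape — area = 236.01 mm². At z = 16.65: the cone contributes a regular 24-gon of circumradius 4.304 (interpolated between r1=10 and r2=3.5 at t=0.876) (area = (24/2)·4.304²·sin(360°/24) = 57.53 mm²); the 16.5×29.5 cube at (0, 0.5) contributes its full rectangle (area 486.75 mm²); Merging all regions: the regions partially overlap — summed areas 544.28 mm² minus the doubly-counted overlap 12.25 mm² gives 532.03 mm² — area = 532.03 mm². Checking containment: at z = 16.65 the cross-section extends beyond the z = 3.75 cross-section by about 432.09 mm².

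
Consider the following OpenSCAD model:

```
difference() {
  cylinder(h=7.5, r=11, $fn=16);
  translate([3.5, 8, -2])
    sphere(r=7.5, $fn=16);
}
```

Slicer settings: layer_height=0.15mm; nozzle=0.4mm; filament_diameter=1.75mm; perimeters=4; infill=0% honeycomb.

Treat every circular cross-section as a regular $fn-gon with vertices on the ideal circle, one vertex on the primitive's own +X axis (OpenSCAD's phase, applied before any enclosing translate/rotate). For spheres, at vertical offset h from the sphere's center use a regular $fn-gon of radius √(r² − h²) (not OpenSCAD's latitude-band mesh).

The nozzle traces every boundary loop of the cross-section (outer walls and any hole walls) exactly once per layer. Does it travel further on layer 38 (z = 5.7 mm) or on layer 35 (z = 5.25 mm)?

Layer 38 (z = 5.7): the r=11 cylinder gives a regular 16-gon of circumradius 11 (constant along its height) (perimeter = 2·16·11.000·sin(180°/16) = 68.67 mm); the sphere at (3.5, 8) does not reach this height (|z−center|=7.700 > r=7.5); After the difference (first − rest): none of the subtracted shapes is present at this height, so the r=11 cylinder is unchanged — boundary = 68.67 mm. So its perimeter = 68.67 mm. Layer 35 (z = 5.25): the r=11 cylinder contributes a regular 16-gon of circumradius 11 (perimeter = 2·16·11.000·sin(180°/16) = 68.67 mm); the sphere at (3.5, 8): section is a regular 16-gon, circumradius = √(r²−h²) = √(7.5²−7.25²) = 1.920 (perimeter = 2·16·1.920·sin(180°/16) = 11.99 mm); Taking the first minus the rest: starting from the r=11 cylinder, the r=7.5 sphere at (3.5, 8) lies wholly inside it (removes its full 11.29 mm² and its 11.99 mm outline becomes a hole wall) — boundary (outer + 1 inner loop) = 80.66 mm. So its perimeter = 80.66 mm. Layer 35 is larger (80.66 vs 68.67 mm).

layer 35 (z = 5.25 mm)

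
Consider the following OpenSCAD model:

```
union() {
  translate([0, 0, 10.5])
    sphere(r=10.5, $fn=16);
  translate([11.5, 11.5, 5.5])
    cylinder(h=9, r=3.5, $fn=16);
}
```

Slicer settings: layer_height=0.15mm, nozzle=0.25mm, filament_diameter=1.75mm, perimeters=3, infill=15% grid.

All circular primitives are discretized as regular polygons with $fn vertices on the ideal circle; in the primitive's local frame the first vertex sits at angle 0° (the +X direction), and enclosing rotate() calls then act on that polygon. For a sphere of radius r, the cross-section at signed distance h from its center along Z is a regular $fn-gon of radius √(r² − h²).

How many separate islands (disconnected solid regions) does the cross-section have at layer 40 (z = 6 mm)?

2

At z = 6 mm: the r=10.5 sphere contributes a regular 16-gon of circumradius √(10.5²−4.5²) = 9.487; the r=3.5 cylinder at (11.5, 11.5) gives a regular 16-gon of circumradius 3.5 (constant along its height); Combining (union): the 2 present regions are separate (no shared area or edge), so areas and boundary lengths simply add and each stays a separate island — 2 connected regions. Overall, the cross-section has 2 separate islands. Island count = 2.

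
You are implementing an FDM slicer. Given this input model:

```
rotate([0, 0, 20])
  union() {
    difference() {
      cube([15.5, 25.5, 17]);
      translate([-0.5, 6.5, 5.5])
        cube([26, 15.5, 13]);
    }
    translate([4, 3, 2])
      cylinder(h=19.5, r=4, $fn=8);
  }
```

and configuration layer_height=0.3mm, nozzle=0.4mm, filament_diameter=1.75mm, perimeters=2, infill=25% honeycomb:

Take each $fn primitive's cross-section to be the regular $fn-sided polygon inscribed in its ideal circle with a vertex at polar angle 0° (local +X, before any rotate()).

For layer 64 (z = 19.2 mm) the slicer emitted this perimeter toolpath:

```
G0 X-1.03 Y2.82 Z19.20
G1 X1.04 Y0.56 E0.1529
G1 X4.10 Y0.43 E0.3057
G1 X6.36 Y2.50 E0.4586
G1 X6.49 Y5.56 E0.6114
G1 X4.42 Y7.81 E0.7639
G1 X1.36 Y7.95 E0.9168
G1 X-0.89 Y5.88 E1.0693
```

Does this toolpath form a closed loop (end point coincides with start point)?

Start point (G0): (-1.03, 2.82). End point (last G1): the path does not return to the start — open.

no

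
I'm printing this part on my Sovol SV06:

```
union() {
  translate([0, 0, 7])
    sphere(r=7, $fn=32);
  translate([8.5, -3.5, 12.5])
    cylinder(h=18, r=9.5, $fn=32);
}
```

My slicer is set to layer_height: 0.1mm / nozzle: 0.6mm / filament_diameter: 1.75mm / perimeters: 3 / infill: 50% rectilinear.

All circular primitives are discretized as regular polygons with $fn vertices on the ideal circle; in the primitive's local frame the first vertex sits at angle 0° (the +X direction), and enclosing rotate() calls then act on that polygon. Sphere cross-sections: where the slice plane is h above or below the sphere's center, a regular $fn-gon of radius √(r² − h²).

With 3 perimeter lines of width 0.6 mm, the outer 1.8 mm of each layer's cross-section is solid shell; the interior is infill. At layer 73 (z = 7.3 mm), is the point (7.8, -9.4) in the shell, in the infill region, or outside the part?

outside

At z = 7.3 mm: the r=7 sphere contributes a regular 32-gon of circumradius √(7²−0.3²) = 6.994; the cylinder at (8.5, -3.5) is not intersected at this z (z outside [12.5, 30.5]); Combining (union): only the r=7 sphere is present, so the union is just that shape — 1 connected region. Overall, the cross-section is a single solid region. The nearest boundary edge runs (3.89, -5.81)→(4.95, -4.95); distance from the point to it = 5.25 mm. The point is not inside any of the regions above, so it lies outside the cross-section (5.25 mm from the nearest boundary).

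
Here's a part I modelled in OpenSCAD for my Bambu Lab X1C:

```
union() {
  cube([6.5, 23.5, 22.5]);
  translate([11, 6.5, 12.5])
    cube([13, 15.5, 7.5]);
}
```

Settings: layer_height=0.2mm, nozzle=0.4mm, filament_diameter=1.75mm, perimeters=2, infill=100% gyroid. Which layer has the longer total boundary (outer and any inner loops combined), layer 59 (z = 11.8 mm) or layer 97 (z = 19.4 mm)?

Layer 59 (z = 11.8): the cube (footprint 6.5×23.5) is included at this height (perimeter 60.00 mm); the cube at (11, 6.5) is not intersected at this z (z outside [12.5, 20]); Merging all regions: only the 6.5×23.5 cube is present, so the union is just that shape — boundary = 60.00 mm. So its perimeter = 60.00 mm. Layer 97 (z = 19.4): the 6.5×23.5 cube contributes its full rectangle (perimeter 60.00 mm); the cube at (11, 6.5) is present — its section is the full 13×15.5 rectangle (perimeter 57.00 mm); Taking the union: the 2 present regions are separate (no shared area or edge), so areas and boundary lengths simply add and each stays a separate island — boundary = 117.00 mm. So its perimeter = 117.00 mm. Layer 97 is larger (117.00 vs 60.00 mm).

layer 97 (z = 19.4 mm)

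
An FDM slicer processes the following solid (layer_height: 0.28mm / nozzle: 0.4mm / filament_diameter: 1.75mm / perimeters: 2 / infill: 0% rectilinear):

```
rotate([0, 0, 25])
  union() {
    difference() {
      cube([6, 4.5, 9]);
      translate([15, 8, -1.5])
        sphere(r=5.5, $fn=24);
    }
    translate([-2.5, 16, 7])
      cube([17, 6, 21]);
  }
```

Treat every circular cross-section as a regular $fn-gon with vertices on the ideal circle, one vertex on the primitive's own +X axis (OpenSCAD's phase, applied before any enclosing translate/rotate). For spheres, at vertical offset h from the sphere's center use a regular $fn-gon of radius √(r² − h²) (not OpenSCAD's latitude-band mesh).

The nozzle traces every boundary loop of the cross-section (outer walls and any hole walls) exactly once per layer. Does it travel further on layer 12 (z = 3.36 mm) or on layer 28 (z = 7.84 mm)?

layer 28 (z = 7.84 mm)

Layer 12 (z = 3.36): the cube (footprint 6×4.5) is included at this height (perimeter 21.00 mm); the r=5.5 sphere at (15, 8) contributes a regular 24-gon of circumradius √(5.5²−4.86²) = 2.575 (perimeter = 2·24·2.575·sin(180°/24) = 16.13 mm); Subtracting the remaining from the first: starting from the 6×4.5 cube, the r=5.5 sphere at (15, 8) misses the remaining region (no effect) — boundary = 21.00 mm; the cube at (-2.5, 16) is absent (z outside [7, 28]); Combining (union): only that combined region is present, so the union is just that shape — boundary = 21.00 mm; (rotated 25° about Z; rotation is an isometry so areas/perimeters/island counts are preserved). So its perimeter = 21.00 mm. Layer 28 (z = 7.84): the cube (footprint 6×4.5) is included at this height (perimeter 21.00 mm); the sphere at (15, 8) is absent (|z−center|=9.340 > r=5.5); Taking the first minus the rest: none of the subtracted shapes is present at this height, so the 6×4.5 cube is unchanged — boundary = 21.00 mm; the cube at (-2.5, 16) is present — its section is the full 17×6 rectangle (perimeter 46.00 mm); Combining (union): the 2 present regions are separate (no shared area or edge), so areas and boundary lengths simply add and each stays a separate island — boundary = 67.00 mm; (whole slice rotated 25° about Z — lengths, areas and connectivity unchanged). So its perimeter = 67.00 mm. Layer 28 is larger (67.00 vs 21.00 mm).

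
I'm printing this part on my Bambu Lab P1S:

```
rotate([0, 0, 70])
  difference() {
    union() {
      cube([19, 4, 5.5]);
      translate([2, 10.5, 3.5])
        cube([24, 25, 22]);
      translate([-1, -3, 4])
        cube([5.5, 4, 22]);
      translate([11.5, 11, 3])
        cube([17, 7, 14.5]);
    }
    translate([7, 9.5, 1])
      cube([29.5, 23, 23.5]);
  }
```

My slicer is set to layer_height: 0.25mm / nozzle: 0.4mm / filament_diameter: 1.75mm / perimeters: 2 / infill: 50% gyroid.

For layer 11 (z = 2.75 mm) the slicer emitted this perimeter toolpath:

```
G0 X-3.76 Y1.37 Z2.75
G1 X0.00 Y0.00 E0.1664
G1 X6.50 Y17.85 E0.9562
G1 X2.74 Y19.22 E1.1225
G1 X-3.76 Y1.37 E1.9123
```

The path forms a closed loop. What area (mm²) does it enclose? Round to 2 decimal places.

76.02 mm²

Apply the shoelace formula to the sequence of (X, Y) vertices; enclosed area = 76.02 mm².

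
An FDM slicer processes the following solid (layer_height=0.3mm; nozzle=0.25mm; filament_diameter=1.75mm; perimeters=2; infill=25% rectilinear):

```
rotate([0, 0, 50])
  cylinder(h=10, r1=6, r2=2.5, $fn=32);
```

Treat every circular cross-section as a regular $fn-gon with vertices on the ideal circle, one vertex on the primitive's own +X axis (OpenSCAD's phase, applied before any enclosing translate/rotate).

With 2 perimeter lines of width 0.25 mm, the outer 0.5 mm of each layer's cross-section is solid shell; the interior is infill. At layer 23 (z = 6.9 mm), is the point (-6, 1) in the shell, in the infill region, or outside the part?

outside

At z = 6.9 mm: the cone (r1=6→r2=2.5) has section circumradius 3.585 here — a regular 32-gon; (rotated 50° about Z; rotation is an isometry so areas/perimeters/island counts are preserved). Overall, the cross-section is a single solid region. Undo the 50° rotation: the query point maps to (-3.091, 5.239) in the un-rotated model frame. The nearest boundary edge runs (-1.37, 3.31)→(-1.99, 2.98); distance from the point to it = 2.51 mm. The point is not inside any of the regions above, so it lies outside the cross-section (2.51 mm from the nearest boundary).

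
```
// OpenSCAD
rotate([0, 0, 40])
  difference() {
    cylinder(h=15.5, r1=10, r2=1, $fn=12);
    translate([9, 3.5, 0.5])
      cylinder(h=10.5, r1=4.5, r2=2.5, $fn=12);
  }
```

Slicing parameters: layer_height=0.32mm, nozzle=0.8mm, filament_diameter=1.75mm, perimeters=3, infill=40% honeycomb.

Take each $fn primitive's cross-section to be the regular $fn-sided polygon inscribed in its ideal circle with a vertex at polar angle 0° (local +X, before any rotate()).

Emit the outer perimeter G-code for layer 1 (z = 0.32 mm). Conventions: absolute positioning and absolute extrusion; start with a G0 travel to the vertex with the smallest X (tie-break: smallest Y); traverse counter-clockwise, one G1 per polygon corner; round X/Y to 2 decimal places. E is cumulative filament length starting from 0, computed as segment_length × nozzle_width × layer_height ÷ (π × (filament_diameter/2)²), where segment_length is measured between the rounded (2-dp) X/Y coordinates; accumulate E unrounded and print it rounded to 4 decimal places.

At z = 0.32 mm: the cone: at t=0.021 of its height the radius interpolates to r₁+(r₂−r₁)t = 9.814, giving a regular 12-gon of that circumradius; the cone at (9, 3.5) is absent (z outside [0.5, 11]); Taking the first minus the rest: none of the subtracted shapes is present at this height, so the cone is unchanged — 1 connected region; (whole slice rotated 40° about Z — lengths, areas and connectivity unchanged). The outline is a single polygon with 12 vertices. Extrusion per mm of travel: 0.8 × 0.32 / (π × 0.875²) = 0.106432. Accumulating E over each segment gives final E = 6.4896.

G0 X-9.67 Y-1.70 Z0.32
G1 X-7.52 Y-6.31 E0.5414
G1 X-3.36 Y-9.22 E1.0817
G1 X1.70 Y-9.67 E1.6224
G1 X6.31 Y-7.52 E2.1638
G1 X9.22 Y-3.36 E2.7041
G1 X9.67 Y1.70 E3.2448
G1 X7.52 Y6.31 E3.7862
G1 X3.36 Y9.22 E4.3265
G1 X-1.70 Y9.67 E4.8672
G1 X-6.31 Y7.52 E5.4086
G1 X-9.22 Y3.36 E5.9489
G1 X-9.67 Y-1.70 E6.4896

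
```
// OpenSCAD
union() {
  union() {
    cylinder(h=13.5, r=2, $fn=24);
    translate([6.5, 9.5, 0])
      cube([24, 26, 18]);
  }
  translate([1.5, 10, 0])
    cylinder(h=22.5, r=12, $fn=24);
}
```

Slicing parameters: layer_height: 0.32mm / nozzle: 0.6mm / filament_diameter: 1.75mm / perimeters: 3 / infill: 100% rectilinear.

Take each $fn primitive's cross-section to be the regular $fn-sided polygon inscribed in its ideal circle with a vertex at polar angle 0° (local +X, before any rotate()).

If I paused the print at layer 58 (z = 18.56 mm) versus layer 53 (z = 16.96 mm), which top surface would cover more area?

Layer 58 (z = 18.56): the cylinder does not reach this height (z outside [0, 13.5]); the cube at (6.5, 9.5) is absent (z outside [0, 18]); Combining (union): nothing is present at this height; the cylinder at (1.5, 10): section is a regular 24-gon, circumradius r=12 (area = (24/2)·12.000²·sin(360°/24) = 447.24 mm²); Taking the union: only the r=12 cylinder at (1.5, 10) is present, so the union is just that shape — area = 447.24 mm². So its area = 447.24 mm². Layer 53 (z = 16.96): the cylinder is not intersected at this z (z outside [0, 13.5]); the cube at (6.5, 9.5) (footprint 24×26) is included at this height (area 624.00 mm²); Taking the union: only the 24×26 cube at (6.5, 9.5) is present, so the union is just that shape — area = 624.00 mm²; the r=12 cylinder at (1.5, 10) contributes a regular 24-gon of circumradius 12 (area = (24/2)·12.000²·sin(360°/24) = 447.24 mm²); Merging all regions: the regions partially overlap — summed areas 1071.24 mm² minus the doubly-counted overlap 57.45 mm² gives 1013.79 mm² — area = 1013.79 mm². So its area = 1013.79 mm². Layer 53 is larger (1013.79 vs 447.24 mm²).

layer 53 (z = 16.96 mm)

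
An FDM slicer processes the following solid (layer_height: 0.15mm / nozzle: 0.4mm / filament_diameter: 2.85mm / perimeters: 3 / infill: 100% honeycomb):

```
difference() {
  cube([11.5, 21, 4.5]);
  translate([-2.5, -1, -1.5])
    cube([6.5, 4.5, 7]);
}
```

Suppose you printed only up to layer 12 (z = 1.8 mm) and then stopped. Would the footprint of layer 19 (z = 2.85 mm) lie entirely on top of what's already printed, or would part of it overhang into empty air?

entirely on top

Compare the two slices. At z = 1.8: the 11.5×21 cube contributes its full rectangle (area 241.50 mm²); the cube at (-2.5, -1) (footprint 6.5×4.5) is included at this height (area 29.25 mm²); Taking the first minus the rest: starting from the 11.5×21 cube (241.50 mm²), the 6.5×4.5 cube at (-2.5, -1) partially overlaps it — only the 14.00 mm² overlap (of its 29.25 mm²) is removed, clipping the outline — area = 227.50 mm². At z = 2.85: the cube (footprint 11.5×21) is included at this height (area 241.50 mm²); the 6.5×4.5 cube at (-2.5, -1) contributes its full rectangle (area 29.25 mm²); Taking the first minus the rest: starting from the 11.5×21 cube (241.50 mm²), the 6.5×4.5 cube at (-2.5, -1) partially overlaps it — only the 14.00 mm² overlap (of its 29.25 mm²) is removed, clipping the outline — area = 227.50 mm². Checking containment: the cross-section at z = 2.85 is a subset of the cross-section at z = 1.8.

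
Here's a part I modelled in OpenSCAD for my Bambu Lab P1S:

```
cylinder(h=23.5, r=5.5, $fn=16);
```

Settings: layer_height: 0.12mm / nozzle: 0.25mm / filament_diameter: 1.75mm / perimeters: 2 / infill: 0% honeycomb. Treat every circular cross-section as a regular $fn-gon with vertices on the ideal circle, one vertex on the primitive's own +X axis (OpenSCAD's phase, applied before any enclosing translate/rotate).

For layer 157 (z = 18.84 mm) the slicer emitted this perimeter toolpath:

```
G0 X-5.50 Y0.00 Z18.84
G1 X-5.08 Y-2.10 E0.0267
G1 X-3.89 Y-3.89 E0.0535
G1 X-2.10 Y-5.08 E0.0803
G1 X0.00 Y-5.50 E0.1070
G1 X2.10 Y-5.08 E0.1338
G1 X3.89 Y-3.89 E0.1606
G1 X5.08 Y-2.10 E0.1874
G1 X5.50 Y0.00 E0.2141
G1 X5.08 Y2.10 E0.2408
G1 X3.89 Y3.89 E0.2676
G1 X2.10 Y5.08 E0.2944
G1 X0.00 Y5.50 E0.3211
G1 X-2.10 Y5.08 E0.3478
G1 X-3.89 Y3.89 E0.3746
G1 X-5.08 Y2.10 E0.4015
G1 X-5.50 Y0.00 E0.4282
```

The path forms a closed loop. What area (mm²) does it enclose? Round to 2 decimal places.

92.57 mm²

Apply the shoelace formula to the sequence of (X, Y) vertices; enclosed area = 92.57 mm².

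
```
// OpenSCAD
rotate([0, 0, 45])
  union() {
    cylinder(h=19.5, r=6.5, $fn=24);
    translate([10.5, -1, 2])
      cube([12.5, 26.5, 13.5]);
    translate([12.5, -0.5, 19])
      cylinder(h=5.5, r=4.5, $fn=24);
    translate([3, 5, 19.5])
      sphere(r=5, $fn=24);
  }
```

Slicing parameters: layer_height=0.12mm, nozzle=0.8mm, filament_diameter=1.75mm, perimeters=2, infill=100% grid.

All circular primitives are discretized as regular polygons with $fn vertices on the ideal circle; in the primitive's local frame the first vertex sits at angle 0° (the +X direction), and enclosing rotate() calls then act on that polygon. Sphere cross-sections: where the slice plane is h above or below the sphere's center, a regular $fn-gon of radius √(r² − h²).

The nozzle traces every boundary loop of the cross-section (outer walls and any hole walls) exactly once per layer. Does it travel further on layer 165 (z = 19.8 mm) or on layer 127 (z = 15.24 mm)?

Layer 165 (z = 19.8): the cylinder is not intersected at this z (z outside [0, 19.5]); the cube at (10.5, -1) is absent (z outside [2, 15.5]); the r=4.5 cylinder at (12.5, -0.5) contributes a regular 24-gon of circumradius 4.5 (perimeter = 2·24·4.500·sin(180°/24) = 28.19 mm); the sphere at (3, 5): section is a regular 24-gon, circumradius = √(r²−h²) = √(5²−0.3²) = 4.991 (perimeter = 2·24·4.991·sin(180°/24) = 31.27 mm); Combining (union): the 2 present regions are separate (no shared area or edge), so areas and boundary lengths simply add and each stays a separate island — boundary = 59.46 mm; (whole slice rotated 45° about Z — lengths, areas and connectivity unchanged). So its perimeter = 59.46 mm. Layer 127 (z = 15.24): the cylinder: section is a regular 24-gon, circumradius r=6.5 (perimeter = 2·24·6.500·sin(180°/24) = 40.72 mm); the cube at (10.5, -1) (footprint 12.5×26.5) is included at this height (perimeter 78.00 mm); the cylinder at (12.5, -0.5) is absent (z outside [19, 24.5]); the sphere at (3, 5): section is a regular 24-gon, circumradius = √(r²−h²) = √(5²−4.26²) = 2.618 (perimeter = 2·24·2.618·sin(180°/24) = 16.40 mm); Combining (union): the regions partially overlap (shared area 12.99 mm²), so the edge portions inside another operand are dropped and the merged outline is re-measured after clipping — boundary = 121.39 mm; (rotated 45° about Z; rotation is an isometry so areas/perimeters/island counts are preserved). So its perimeter = 121.39 mm. Layer 127 is larger (121.39 vs 59.46 mm).

layer 127 (z = 15.24 mm)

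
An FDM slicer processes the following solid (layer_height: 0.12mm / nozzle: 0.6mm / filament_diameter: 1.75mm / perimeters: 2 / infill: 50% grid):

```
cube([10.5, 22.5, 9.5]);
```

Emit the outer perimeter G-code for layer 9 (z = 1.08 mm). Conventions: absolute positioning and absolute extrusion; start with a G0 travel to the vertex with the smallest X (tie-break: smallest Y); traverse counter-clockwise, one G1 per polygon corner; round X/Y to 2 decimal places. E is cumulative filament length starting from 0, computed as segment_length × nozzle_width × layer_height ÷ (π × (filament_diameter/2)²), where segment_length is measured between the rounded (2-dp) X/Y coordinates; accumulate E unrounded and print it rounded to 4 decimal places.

At z = 1.08 mm: the cube (footprint 10.5×22.5) is included at this height. The outline is a single polygon with 4 vertices. Extrusion per mm of travel: 0.6 × 0.12 / (π × 0.875²) = 0.029934. Accumulating E over each segment gives final E = 1.9757.

G0 X0.00 Y0.00 Z1.08
G1 X10.50 Y0.00 E0.3143
G1 X10.50 Y22.50 E0.9878
G1 X0.00 Y22.50 E1.3021
G1 X0.00 Y0.00 E1.9757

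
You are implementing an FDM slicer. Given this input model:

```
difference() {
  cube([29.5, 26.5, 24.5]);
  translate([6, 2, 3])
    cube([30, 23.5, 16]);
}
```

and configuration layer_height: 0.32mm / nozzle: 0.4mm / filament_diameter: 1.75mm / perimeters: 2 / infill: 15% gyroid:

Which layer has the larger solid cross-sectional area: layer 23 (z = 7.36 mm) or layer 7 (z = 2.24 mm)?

Layer 23 (z = 7.36): the cube (footprint 29.5×26.5) is included at this height (area 781.75 mm²); the cube at (6, 2) (footprint 30×23.5) is included at this height (area 705.00 mm²); Taking the first minus the rest: starting from the 29.5×26.5 cube (781.75 mm²), the 30×23.5 cube at (6, 2) partially overlaps it — only the 552.25 mm² overlap (of its 705.00 mm²) is removed, clipping the outline — area = 229.50 mm². So its area = 229.50 mm². Layer 7 (z = 2.24): the 29.5×26.5 cube contributes its full rectangle (area 781.75 mm²); the cube at (6, 2) is not intersected at this z (z outside [3, 19]); After the difference (first − rest): none of the subtracted shapes is present at this height, so the 29.5×26.5 cube is unchanged — area = 781.75 mm². So its area = 781.75 mm². Layer 7 is larger (781.75 vs 229.50 mm²).

layer 7 (z = 2.24 mm)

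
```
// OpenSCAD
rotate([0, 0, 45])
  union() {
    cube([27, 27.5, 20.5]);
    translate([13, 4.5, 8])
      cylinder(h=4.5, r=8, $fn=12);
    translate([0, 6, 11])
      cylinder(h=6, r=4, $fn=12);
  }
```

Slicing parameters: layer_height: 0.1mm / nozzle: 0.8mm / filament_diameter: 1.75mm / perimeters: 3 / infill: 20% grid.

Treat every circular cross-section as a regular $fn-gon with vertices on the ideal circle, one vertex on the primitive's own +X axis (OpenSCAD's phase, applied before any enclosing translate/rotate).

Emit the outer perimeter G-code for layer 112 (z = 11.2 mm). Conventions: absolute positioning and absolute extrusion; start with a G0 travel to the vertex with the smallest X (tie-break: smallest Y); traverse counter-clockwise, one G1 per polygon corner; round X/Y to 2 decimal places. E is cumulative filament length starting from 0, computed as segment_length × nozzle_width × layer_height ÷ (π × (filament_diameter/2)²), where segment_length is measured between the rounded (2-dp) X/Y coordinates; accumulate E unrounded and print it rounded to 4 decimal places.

At z = 11.2 mm: the cube (footprint 27×27.5) is included at this height; the cylinder at (13, 4.5): section is a regular 12-gon, circumradius r=8; the r=4 cylinder at (0, 6) gives a regular 12-gon of circumradius 4 (constant along its height); Combining (union): the regions partially overlap (shared area 186.39 mm²), so overlapping operands fuse into one piece — 1 connected region; (rotated 45° about Z; rotation is an isometry so areas/perimeters/island counts are preserved). The outline is a single polygon with 16 vertices. Extrusion per mm of travel: 0.8 × 0.1 / (π × 0.875²) = 0.033260. Accumulating E over each segment gives final E = 3.8490.

G0 X-19.45 Y19.45 Z11.20
G1 X-7.07 Y7.07 E0.5823
G1 X-8.11 Y5.28 E0.6512
G1 X-8.11 Y3.21 E0.7200
G1 X-7.07 Y1.41 E0.7892
G1 X-5.28 Y0.38 E0.8579
G1 X-3.21 Y0.38 E0.9267
G1 X-1.41 Y1.41 E0.9957
G1 X0.00 Y0.00 E1.0620
G1 X4.65 Y4.65 E1.2807
G1 X8.08 Y4.65 E1.3948
G1 X11.67 Y6.72 E1.5326
G1 X13.74 Y10.30 E1.6702
G1 X13.74 Y13.74 E1.7846
G1 X19.09 Y19.09 E2.0362
G1 X-0.35 Y38.54 E2.9509
G1 X-19.45 Y19.45 E3.8490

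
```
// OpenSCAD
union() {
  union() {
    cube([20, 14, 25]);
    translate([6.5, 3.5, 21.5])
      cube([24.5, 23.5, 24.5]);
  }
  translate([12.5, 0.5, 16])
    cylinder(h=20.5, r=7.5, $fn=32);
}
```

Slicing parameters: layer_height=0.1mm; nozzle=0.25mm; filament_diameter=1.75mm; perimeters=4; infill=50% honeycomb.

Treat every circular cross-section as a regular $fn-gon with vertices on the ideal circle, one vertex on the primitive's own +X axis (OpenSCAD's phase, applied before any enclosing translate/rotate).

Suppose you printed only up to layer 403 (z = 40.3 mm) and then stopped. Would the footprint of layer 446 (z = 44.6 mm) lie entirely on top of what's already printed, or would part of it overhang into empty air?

Compare the two slices. At z = 40.3: the cube is not intersected at this z (z outside [0, 25]); the 24.5×23.5 cube at (6.5, 3.5) contributes its full rectangle (area 575.75 mm²); Taking the union: only the 24.5×23.5 cube at (6.5, 3.5) is present, so the union is just that shape — area = 575.75 mm²; the cylinder at (12.5, 0.5) is absent (z outside [16, 36.5]); Taking the union: only the result so far is present, so the union is just that shape — area = 575.75 mm². At z = 44.6: the cube is absent (z outside [0, 25]); the 24.5×23.5 cube at (6.5, 3.5) contributes its full rectangle (area 575.75 mm²); Combining (union): only the 24.5×23.5 cube at (6.5, 3.5) is present, so the union is just that shape — area = 575.75 mm²; the cylinder at (12.5, 0.5) is not intersected at this z (z outside [16, 36.5]); Combining (union): only that combined region is present, so the union is just that shape — area = 575.75 mm². Checking containment: the cross-section at z = 44.6 is a subset of the cross-section at z = 40.3.

entirely on top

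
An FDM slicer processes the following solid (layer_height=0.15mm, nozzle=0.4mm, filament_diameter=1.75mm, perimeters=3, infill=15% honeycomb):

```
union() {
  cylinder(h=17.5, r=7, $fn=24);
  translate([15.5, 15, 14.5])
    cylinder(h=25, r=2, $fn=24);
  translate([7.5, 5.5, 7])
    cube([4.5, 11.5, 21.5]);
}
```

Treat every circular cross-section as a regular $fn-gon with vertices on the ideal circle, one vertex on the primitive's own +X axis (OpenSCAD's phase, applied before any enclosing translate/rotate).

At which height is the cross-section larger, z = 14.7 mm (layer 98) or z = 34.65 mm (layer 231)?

layer 98 (z = 14.7 mm)

Layer 98 (z = 14.7): the r=7 cylinder gives a regular 24-gon of circumradius 7 (constant along its height) (area = (24/2)·7.000²·sin(360°/24) = 152.19 mm²); the r=2 cylinder at (15.5, 15) contributes a regular 24-gon of circumradius 2 (area = (24/2)·2.000²·sin(360°/24) = 12.42 mm²); the 4.5×11.5 cube at (7.5, 5.5) contributes its full rectangle (area 51.75 mm²); Taking the union: the 3 present regions are separate (no shared area or edge), so areas and boundary lengths simply add and each stays a separate island — area = 216.36 mm². So its area = 216.36 mm². Layer 231 (z = 34.65): the cylinder does not reach this height (z outside [0, 17.5]); the cylinder at (15.5, 15): section is a regular 24-gon, circumradius r=2 (area = (24/2)·2.000²·sin(360°/24) = 12.42 mm²); the cube at (7.5, 5.5) is absent (z outside [7, 28.5]); Combining (union): only the r=2 cylinder at (15.5, 15) is present, so the union is just that shape — area = 12.42 mm². So its area = 12.42 mm². Layer 98 is larger (216.36 vs 12.42 mm²).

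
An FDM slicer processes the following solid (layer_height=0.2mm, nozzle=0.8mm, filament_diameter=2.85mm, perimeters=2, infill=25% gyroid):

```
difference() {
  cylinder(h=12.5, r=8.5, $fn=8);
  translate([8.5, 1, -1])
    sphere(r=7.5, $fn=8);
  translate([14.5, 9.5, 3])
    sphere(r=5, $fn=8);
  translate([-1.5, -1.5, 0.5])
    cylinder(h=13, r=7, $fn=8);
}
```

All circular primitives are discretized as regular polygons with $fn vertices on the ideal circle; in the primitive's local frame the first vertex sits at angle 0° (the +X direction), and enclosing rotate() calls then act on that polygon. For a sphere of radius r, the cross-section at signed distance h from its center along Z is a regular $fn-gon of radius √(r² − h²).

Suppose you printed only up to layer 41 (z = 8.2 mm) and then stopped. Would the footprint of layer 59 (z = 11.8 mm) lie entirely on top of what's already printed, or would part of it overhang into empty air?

Compare the two slices. At z = 8.2: the cylinder: section is a regular 8-gon, circumradius r=8.5 (area = (8/2)·8.500²·sin(360°/8) = 204.35 mm²); the sphere at (8.5, 1) does not reach this height (|z−center|=9.200 > r=7.5); the sphere at (14.5, 9.5) is not intersected at this z (|z−center|=5.200 > r=5); the r=7 cylinder at (-1.5, -1.5) gives a regular 8-gon of circumradius 7 (constant along its height) (area = (8/2)·7.000²·sin(360°/8) = 138.59 mm²); After the difference (first − rest): starting from the r=8.5 cylinder (204.35 mm²), the r=7 cylinder at (-1.5, -1.5) partially overlaps it — only the 132.25 mm² overlap (of its 138.59 mm²) is removed, clipping the outline — area = 72.10 mm². At z = 11.8: the r=8.5 cylinder gives a regular 8-gon of circumradius 8.5 (constant along its height) (area = (8/2)·8.500²·sin(360°/8) = 204.35 mm²); the sphere at (8.5, 1) does not reach this height (|z−center|=12.800 > r=7.5); the sphere at (14.5, 9.5) is absent (|z−center|=8.800 > r=5); the cylinder at (-1.5, -1.5): section is a regular 8-gon, circumradius r=7 (area = (8/2)·7.000²·sin(360°/8) = 138.59 mm²); Subtracting the remaining from the first: starting from the r=8.5 cylinder (204.35 mm²), the r=7 cylinder at (-1.5, -1.5) partially overlaps it — only the 132.25 mm² overlap (of its 138.59 mm²) is removed, clipping the outline — area = 72.10 mm². Checking containment: the cross-section at z = 11.8 is a subset of the cross-section at z = 8.2.

entirely on top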